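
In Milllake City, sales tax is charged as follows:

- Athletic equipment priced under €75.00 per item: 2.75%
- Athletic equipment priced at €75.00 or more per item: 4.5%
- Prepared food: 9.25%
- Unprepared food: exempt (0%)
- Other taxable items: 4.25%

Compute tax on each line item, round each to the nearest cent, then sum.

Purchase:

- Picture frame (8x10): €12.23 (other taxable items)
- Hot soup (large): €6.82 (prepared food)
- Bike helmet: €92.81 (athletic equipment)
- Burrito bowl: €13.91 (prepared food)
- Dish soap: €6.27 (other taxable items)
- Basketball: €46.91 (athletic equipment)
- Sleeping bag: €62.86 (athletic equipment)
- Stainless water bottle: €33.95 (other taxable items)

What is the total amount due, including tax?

Picture frame (8x10) €12.23: other taxable items → 4.25% → €0.52
Hot soup (large) €6.82: prepared food → 9.25% → €0.63
Bike helmet €92.81: athletic equipment, €75.00 or more → 4.5% → €4.18
Burrito bowl €13.91: prepared food → 9.25% → €1.29
Dish soap €6.27: other taxable items → 4.25% → €0.27
Basketball €46.91: athletic equipment, under €75.00 → 2.75% → €1.29
Sleeping bag €62.86: athletic equipment, under €75.00 → 2.75% → €1.73
Stainless water bottle €33.95: other taxable items → 4.25% → €1.44
Subtotal = €275.76; tax = €11.35; total due = €287.11

€287.11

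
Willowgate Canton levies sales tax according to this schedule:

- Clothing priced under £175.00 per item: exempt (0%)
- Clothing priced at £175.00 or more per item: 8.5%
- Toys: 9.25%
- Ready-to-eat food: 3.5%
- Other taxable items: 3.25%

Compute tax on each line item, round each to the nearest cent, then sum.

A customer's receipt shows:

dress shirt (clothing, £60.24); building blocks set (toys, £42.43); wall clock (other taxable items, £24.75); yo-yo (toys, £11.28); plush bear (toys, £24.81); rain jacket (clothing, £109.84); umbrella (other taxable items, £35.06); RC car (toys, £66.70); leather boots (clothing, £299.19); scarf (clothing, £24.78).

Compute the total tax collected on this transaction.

Dress shirt £60.24: clothing, under £175.00 → 0% → £0.00
Building blocks set £42.43: toys → 9.25% → £3.92
Wall clock £24.75: other taxable items → 3.25% → £0.80
Yo-yo £11.28: toys → 9.25% → £1.04
Plush bear £24.81: toys → 9.25% → £2.29
Rain jacket £109.84: clothing, under £175.00 → 0% → £0.00
Umbrella £35.06: other taxable items → 3.25% → £1.14
RC car £66.70: toys → 9.25% → £6.17
Leather boots £299.19: clothing, £175.00 or more → 8.5% → £25.43
Scarf £24.78: clothing, under £175.00 → 0% → £0.00
Total tax = £3.92 + £0.80 + £1.04 + £2.29 + £1.14 + £6.17 + £25.43 = £40.79

£40.79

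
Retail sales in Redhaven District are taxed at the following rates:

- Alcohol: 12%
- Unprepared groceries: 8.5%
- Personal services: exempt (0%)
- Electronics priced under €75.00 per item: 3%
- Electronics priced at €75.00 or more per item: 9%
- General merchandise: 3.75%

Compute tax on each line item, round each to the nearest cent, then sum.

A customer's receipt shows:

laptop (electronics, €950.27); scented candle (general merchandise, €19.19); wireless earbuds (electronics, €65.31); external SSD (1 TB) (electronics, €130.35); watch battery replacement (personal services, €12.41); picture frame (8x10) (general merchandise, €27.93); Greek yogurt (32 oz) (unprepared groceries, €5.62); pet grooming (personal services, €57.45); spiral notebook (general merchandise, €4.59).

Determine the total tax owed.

Laptop €950.27: electronics, €75.00 or more → 9% → €85.52
Scented candle €19.19: general merchandise → 3.75% → €0.72
Wireless earbuds €65.31: electronics, under €75.00 → 3% → €1.96
External SSD (1 TB) €130.35: electronics, €75.00 or more → 9% → €11.73
Watch battery replacement €12.41: personal services → 0% → €0.00
Picture frame (8x10) €27.93: general merchandise → 3.75% → €1.05
Greek yogurt (32 oz) €5.62: unprepared groceries → 8.5% → €0.48
Pet grooming €57.45: personal services → 0% → €0.00
Spiral notebook €4.59: general merchandise → 3.75% → €0.17
Total tax = €85.52 + €0.72 + €1.96 + €11.73 + €1.05 + €0.48 + €0.17 = €101.63

€101.63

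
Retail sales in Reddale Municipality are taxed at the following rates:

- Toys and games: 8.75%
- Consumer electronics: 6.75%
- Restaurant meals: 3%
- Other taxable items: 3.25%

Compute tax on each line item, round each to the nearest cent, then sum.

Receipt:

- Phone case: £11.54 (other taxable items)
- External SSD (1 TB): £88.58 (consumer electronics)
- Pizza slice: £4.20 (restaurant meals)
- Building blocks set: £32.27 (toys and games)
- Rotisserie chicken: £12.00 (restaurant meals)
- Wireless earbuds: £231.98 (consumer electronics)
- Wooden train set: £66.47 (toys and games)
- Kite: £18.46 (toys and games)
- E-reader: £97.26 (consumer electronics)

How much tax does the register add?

£39.34

Phone case £11.54: other taxable items → 3.25% → £0.38
External SSD (1 TB) £88.58: consumer electronics → 6.75% → £5.98
Pizza slice £4.20: restaurant meals → 3% → £0.13
Building blocks set £32.27: toys and games → 8.75% → £2.82
Rotisserie chicken £12.00: restaurant meals → 3% → £0.36
Wireless earbuds £231.98: consumer electronics → 6.75% → £15.66
Wooden train set £66.47: toys and games → 8.75% → £5.82
Kite £18.46: toys and games → 8.75% → £1.62
E-reader £97.26: consumer electronics → 6.75% → £6.57
Total tax = £0.38 + £5.98 + £0.13 + £2.82 + £0.36 + £15.66 + £5.82 + £1.62 + £6.57 = £39.34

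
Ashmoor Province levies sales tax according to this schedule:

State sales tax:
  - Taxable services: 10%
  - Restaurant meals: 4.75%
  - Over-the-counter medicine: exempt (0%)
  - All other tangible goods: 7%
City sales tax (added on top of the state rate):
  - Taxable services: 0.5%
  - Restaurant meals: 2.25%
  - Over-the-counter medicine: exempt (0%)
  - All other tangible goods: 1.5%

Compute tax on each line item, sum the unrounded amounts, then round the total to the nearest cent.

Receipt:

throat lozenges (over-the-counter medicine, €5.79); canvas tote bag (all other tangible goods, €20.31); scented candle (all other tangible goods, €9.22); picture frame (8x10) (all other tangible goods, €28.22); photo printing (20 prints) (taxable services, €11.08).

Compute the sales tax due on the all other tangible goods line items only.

€4.91

Canvas tote bag €20.31: all other tangible goods → 7% + 1.5% city = 8.5% → €1.72635
Scented candle €9.22: all other tangible goods → 7% + 1.5% city = 8.5% → €0.7837
Picture frame (8x10) €28.22: all other tangible goods → 7% + 1.5% city = 8.5% → €2.3987
Tax on all other tangible goods: unrounded sum = €4.90875 → €4.91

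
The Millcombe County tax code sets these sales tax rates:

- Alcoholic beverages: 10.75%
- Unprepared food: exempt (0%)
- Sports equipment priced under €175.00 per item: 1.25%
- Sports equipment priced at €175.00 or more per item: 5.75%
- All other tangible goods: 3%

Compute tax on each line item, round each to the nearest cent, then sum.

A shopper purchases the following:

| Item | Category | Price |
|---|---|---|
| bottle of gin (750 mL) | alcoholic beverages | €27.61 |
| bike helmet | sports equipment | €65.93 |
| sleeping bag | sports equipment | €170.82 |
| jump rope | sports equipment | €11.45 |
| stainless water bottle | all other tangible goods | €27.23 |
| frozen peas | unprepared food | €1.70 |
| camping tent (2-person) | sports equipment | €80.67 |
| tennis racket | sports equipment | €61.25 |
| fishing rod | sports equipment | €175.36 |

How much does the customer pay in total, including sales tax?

Bottle of gin (750 mL) €27.61: alcoholic beverages → 10.75% → €2.97
Bike helmet €65.93: sports equipment, under €175.00 → 1.25% → €0.82
Sleeping bag €170.82: sports equipment, under €175.00 → 1.25% → €2.14
Jump rope €11.45: sports equipment, under €175.00 → 1.25% → €0.14
Stainless water bottle €27.23: all other tangible goods → 3% → €0.82
Frozen peas €1.70: unprepared food → 0% → €0.00
Camping tent (2-person) €80.67: sports equipment, under €175.00 → 1.25% → €1.01
Tennis racket €61.25: sports equipment, under €175.00 → 1.25% → €0.77
Fishing rod €175.36: sports equipment, €175.00 or more → 5.75% → €10.08
Subtotal = €622.02; tax = €18.75; total due = €640.77

€640.77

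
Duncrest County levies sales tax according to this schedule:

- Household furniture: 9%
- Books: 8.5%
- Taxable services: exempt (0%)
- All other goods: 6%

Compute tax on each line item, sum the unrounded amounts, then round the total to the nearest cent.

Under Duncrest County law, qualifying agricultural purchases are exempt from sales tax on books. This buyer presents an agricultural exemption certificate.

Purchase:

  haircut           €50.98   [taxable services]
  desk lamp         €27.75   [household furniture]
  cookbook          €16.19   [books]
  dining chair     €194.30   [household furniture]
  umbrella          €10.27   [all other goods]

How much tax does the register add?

Haircut €50.98: taxable services → 0% → €0.00
Desk lamp €27.75: household furniture → 9% → €2.4975
Cookbook €16.19: books, buyer-exempt → 0% → €0.00
Dining chair €194.30: household furniture → 9% → €17.487
Umbrella €10.27: all other goods → 6% → €0.6162
Unrounded tax sum = €20.6007 → €20.60

€20.60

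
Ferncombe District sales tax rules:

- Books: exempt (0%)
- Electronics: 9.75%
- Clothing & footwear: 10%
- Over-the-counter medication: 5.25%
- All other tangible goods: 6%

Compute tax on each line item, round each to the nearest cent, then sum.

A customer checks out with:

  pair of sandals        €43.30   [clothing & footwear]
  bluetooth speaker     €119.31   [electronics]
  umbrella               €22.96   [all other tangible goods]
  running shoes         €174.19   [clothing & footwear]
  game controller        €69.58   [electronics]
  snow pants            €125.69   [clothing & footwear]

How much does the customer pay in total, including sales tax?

Pair of sandals €43.30: clothing & footwear → 10% → €4.33
Bluetooth speaker €119.31: electronics → 9.75% → €11.63
Umbrella €22.96: all other tangible goods → 6% → €1.38
Running shoes €174.19: clothing & footwear → 10% → €17.42
Game controller €69.58: electronics → 9.75% → €6.78
Snow pants €125.69: clothing & footwear → 10% → €12.57
Subtotal = €555.03; tax = €54.11; total due = €609.14

€609.14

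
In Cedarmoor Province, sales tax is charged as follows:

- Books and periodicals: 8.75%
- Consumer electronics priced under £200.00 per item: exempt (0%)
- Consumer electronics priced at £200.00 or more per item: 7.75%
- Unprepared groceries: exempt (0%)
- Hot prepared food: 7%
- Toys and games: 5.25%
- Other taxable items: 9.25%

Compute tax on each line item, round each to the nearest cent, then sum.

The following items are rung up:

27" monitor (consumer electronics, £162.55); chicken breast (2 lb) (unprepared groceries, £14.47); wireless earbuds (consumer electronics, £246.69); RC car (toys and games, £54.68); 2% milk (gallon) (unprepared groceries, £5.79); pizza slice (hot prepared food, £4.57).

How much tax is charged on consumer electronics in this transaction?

£19.12

27" monitor £162.55: consumer electronics, under £200.00 → 0% → £0.00
Wireless earbuds £246.69: consumer electronics, £200.00 or more → 7.75% → £19.12
Tax on consumer electronics = £0.00 + £19.12 = £19.12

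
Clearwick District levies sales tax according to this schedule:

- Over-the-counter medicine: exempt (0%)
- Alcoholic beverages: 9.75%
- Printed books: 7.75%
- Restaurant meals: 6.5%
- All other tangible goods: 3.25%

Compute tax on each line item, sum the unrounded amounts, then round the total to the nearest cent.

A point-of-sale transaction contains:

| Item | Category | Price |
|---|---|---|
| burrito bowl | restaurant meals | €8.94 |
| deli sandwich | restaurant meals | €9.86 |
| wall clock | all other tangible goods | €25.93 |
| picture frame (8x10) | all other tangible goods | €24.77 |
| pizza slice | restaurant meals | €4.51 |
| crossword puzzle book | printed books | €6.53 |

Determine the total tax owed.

Burrito bowl €8.94: restaurant meals → 6.5% → €0.5811
Deli sandwich €9.86: restaurant meals → 6.5% → €0.6409
Wall clock €25.93: all other tangible goods → 3.25% → €0.842725
Picture frame (8x10) €24.77: all other tangible goods → 3.25% → €0.805025
Pizza slice €4.51: restaurant meals → 6.5% → €0.29315
Crossword puzzle book €6.53: printed books → 7.75% → €0.506075
Unrounded tax sum = €3.668975 → €3.67

€3.67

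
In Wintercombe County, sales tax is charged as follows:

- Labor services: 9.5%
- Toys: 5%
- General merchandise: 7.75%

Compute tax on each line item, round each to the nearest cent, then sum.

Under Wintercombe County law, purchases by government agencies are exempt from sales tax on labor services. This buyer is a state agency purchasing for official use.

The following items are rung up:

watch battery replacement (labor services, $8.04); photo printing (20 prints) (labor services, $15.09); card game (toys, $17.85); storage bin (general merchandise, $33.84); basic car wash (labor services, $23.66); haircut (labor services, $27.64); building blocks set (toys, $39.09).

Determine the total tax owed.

$5.46

Watch battery replacement $8.04: labor services, buyer-exempt → 0% → $0.00
Photo printing (20 prints) $15.09: labor services, buyer-exempt → 0% → $0.00
Card game $17.85: toys → 5% → $0.89
Storage bin $33.84: general merchandise → 7.75% → $2.62
Basic car wash $23.66: labor services, buyer-exempt → 0% → $0.00
Haircut $27.64: labor services, buyer-exempt → 0% → $0.00
Building blocks set $39.09: toys → 5% → $1.95
Total tax = $0.89 + $2.62 + $1.95 = $5.46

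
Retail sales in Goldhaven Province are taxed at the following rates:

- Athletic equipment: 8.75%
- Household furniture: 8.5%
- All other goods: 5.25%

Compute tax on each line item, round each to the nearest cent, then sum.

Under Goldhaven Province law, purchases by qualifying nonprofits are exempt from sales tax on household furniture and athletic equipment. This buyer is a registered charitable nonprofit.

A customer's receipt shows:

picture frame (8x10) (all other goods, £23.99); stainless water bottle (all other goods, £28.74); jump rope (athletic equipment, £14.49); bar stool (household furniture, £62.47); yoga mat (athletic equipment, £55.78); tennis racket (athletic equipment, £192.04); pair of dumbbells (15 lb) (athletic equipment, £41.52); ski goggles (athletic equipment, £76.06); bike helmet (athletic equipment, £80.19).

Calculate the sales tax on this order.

Picture frame (8x10) £23.99: all other goods → 5.25% → £1.26
Stainless water bottle £28.74: all other goods → 5.25% → £1.51
Jump rope £14.49: athletic equipment, buyer-exempt → 0% → £0.00
Bar stool £62.47: household furniture, buyer-exempt → 0% → £0.00
Yoga mat £55.78: athletic equipment, buyer-exempt → 0% → £0.00
Tennis racket £192.04: athletic equipment, buyer-exempt → 0% → £0.00
Pair of dumbbells (15 lb) £41.52: athletic equipment, buyer-exempt → 0% → £0.00
Ski goggles £76.06: athletic equipment, buyer-exempt → 0% → £0.00
Bike helmet £80.19: athletic equipment, buyer-exempt → 0% → £0.00
Total tax = £1.26 + £1.51 = £2.77

£2.77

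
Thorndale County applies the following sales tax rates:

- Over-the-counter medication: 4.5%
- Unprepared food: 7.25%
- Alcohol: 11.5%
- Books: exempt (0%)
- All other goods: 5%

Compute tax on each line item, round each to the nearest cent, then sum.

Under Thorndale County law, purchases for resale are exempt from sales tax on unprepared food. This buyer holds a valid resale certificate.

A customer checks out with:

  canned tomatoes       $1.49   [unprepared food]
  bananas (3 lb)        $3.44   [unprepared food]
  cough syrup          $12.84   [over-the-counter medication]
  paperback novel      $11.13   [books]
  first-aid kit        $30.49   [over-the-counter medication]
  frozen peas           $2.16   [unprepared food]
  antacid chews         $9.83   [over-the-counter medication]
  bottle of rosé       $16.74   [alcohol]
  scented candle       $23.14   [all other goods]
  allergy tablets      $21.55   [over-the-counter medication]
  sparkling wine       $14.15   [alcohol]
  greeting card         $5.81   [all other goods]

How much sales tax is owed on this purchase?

Canned tomatoes $1.49: unprepared food, buyer-exempt → 0% → $0.00
Bananas (3 lb) $3.44: unprepared food, buyer-exempt → 0% → $0.00
Cough syrup $12.84: over-the-counter medication → 4.5% → $0.58
Paperback novel $11.13: books → 0% → $0.00
First-aid kit $30.49: over-the-counter medication → 4.5% → $1.37
Frozen peas $2.16: unprepared food, buyer-exempt → 0% → $0.00
Antacid chews $9.83: over-the-counter medication → 4.5% → $0.44
Bottle of rosé $16.74: alcohol → 11.5% → $1.93
Scented candle $23.14: all other goods → 5% → $1.16
Allergy tablets $21.55: over-the-counter medication → 4.5% → $0.97
Sparkling wine $14.15: alcohol → 11.5% → $1.63
Greeting card $5.81: all other goods → 5% → $0.29
Total tax = $0.58 + $1.37 + $0.44 + $1.93 + $1.16 + $0.97 + $1.63 + $0.29 = $8.37

$8.37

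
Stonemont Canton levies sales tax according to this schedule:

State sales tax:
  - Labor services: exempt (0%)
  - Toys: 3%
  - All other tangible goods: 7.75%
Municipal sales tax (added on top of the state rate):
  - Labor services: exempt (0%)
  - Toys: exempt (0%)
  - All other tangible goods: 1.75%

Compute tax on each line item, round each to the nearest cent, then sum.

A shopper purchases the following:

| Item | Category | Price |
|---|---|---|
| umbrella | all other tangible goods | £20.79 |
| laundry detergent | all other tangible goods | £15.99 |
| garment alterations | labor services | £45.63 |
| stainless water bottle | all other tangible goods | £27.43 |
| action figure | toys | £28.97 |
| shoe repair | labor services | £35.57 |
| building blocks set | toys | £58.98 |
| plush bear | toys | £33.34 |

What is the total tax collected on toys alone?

£3.64

Action figure £28.97: toys → 3% + 0% municipal = 3% → £0.87
Building blocks set £58.98: toys → 3% + 0% municipal = 3% → £1.77
Plush bear £33.34: toys → 3% + 0% municipal = 3% → £1.00
Tax on toys = £0.87 + £1.77 + £1.00 = £3.64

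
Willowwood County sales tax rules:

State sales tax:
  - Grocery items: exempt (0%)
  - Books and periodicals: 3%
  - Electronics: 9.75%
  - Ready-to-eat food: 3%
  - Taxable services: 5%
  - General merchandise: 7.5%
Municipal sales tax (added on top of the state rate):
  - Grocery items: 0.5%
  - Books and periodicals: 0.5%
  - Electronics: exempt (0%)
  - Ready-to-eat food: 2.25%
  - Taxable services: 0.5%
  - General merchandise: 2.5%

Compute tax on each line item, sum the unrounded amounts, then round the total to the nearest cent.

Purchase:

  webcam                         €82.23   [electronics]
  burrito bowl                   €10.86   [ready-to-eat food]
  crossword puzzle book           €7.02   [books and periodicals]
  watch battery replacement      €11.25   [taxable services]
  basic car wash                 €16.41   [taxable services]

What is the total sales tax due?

Webcam €82.23: electronics → 9.75% + 0% municipal = 9.75% → €8.017425
Burrito bowl €10.86: ready-to-eat food → 3% + 2.25% municipal = 5.25% → €0.57015
Crossword puzzle book €7.02: books and periodicals → 3% + 0.5% municipal = 3.5% → €0.2457
Watch battery replacement €11.25: taxable services → 5% + 0.5% municipal = 5.5% → €0.61875
Basic car wash €16.41: taxable services → 5% + 0.5% municipal = 5.5% → €0.90255
Unrounded tax sum = €10.354575 → €10.35

€10.35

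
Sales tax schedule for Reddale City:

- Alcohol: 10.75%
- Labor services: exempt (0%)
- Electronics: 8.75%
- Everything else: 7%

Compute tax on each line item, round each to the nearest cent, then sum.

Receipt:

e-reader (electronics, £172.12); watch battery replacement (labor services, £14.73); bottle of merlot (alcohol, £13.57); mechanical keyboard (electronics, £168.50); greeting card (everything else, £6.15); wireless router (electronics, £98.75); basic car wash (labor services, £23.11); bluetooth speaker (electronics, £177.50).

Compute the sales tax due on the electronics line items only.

£53.97

E-reader £172.12: electronics → 8.75% → £15.06
Mechanical keyboard £168.50: electronics → 8.75% → £14.74
Wireless router £98.75: electronics → 8.75% → £8.64
Bluetooth speaker £177.50: electronics → 8.75% → £15.53
Tax on electronics = £15.06 + £14.74 + £8.64 + £15.53 = £53.97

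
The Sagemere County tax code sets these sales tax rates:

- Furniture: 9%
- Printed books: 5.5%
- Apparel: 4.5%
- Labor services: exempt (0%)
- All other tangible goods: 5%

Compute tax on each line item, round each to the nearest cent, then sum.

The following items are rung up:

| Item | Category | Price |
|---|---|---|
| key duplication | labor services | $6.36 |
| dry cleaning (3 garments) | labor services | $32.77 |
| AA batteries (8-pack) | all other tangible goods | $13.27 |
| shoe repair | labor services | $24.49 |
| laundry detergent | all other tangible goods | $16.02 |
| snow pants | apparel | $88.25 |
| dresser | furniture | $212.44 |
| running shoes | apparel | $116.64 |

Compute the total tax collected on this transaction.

Key duplication $6.36: labor services → 0% → $0.00
Dry cleaning (3 garments) $32.77: labor services → 0% → $0.00
AA batteries (8-pack) $13.27: all other tangible goods → 5% → $0.66
Shoe repair $24.49: labor services → 0% → $0.00
Laundry detergent $16.02: all other tangible goods → 5% → $0.80
Snow pants $88.25: apparel → 4.5% → $3.97
Dresser $212.44: furniture → 9% → $19.12
Running shoes $116.64: apparel → 4.5% → $5.25
Total tax = $0.66 + $0.80 + $3.97 + $19.12 + $5.25 = $29.80

$29.80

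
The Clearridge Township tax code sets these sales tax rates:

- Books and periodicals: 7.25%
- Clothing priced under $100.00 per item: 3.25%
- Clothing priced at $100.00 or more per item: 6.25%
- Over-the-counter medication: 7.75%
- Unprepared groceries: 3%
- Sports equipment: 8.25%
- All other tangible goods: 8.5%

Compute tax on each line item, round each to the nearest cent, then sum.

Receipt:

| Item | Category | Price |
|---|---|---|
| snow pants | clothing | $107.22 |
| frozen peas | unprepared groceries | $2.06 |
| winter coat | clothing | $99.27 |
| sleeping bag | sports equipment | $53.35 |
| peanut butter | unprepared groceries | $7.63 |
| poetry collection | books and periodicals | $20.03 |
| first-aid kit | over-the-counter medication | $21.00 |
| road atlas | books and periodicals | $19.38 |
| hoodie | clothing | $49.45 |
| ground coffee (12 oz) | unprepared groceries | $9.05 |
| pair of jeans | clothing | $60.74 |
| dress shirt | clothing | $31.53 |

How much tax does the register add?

Snow pants $107.22: clothing, $100.00 or more → 6.25% → $6.70
Frozen peas $2.06: unprepared groceries → 3% → $0.06
Winter coat $99.27: clothing, under $100.00 → 3.25% → $3.23
Sleeping bag $53.35: sports equipment → 8.25% → $4.40
Peanut butter $7.63: unprepared groceries → 3% → $0.23
Poetry collection $20.03: books and periodicals → 7.25% → $1.45
First-aid kit $21.00: over-the-counter medication → 7.75% → $1.63
Road atlas $19.38: books and periodicals → 7.25% → $1.41
Hoodie $49.45: clothing, under $100.00 → 3.25% → $1.61
Ground coffee (12 oz) $9.05: unprepared groceries → 3% → $0.27
Pair of jeans $60.74: clothing, under $100.00 → 3.25% → $1.97
Dress shirt $31.53: clothing, under $100.00 → 3.25% → $1.02
Total tax = $6.70 + $0.06 + $3.23 + $4.40 + $0.23 + $1.45 + $1.63 + $1.41 + $1.61 + $0.27 + $1.97 + $1.02 = $23.98

$23.98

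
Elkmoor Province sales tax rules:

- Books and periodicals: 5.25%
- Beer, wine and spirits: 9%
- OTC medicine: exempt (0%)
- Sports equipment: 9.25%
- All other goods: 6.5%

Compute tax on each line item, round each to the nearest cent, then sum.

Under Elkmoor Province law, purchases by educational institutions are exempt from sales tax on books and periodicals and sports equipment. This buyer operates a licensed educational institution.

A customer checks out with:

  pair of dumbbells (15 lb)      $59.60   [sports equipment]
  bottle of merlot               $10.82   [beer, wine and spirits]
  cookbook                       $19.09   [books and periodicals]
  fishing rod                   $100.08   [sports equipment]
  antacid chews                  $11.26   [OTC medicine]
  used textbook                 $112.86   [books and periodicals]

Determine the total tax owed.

Pair of dumbbells (15 lb) $59.60: sports equipment, buyer-exempt → 0% → $0.00
Bottle of merlot $10.82: beer, wine and spirits → 9% → $0.97
Cookbook $19.09: books and periodicals, buyer-exempt → 0% → $0.00
Fishing rod $100.08: sports equipment, buyer-exempt → 0% → $0.00
Antacid chews $11.26: OTC medicine → 0% → $0.00
Used textbook $112.86: books and periodicals, buyer-exempt → 0% → $0.00
Total tax = $0.97

$0.97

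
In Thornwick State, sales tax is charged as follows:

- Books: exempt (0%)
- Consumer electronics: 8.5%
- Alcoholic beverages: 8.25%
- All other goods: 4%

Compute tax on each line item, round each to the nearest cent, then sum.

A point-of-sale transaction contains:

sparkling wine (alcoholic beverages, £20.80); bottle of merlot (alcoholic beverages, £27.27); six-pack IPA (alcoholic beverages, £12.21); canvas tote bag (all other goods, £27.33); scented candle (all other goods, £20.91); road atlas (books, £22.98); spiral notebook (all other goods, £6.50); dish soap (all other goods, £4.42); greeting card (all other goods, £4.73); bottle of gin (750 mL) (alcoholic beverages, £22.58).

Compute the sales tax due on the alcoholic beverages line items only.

£6.84

Sparkling wine £20.80: alcoholic beverages → 8.25% → £1.72
Bottle of merlot £27.27: alcoholic beverages → 8.25% → £2.25
Six-pack IPA £12.21: alcoholic beverages → 8.25% → £1.01
Bottle of gin (750 mL) £22.58: alcoholic beverages → 8.25% → £1.86
Tax on alcoholic beverages = £1.72 + £2.25 + £1.01 + £1.86 = £6.84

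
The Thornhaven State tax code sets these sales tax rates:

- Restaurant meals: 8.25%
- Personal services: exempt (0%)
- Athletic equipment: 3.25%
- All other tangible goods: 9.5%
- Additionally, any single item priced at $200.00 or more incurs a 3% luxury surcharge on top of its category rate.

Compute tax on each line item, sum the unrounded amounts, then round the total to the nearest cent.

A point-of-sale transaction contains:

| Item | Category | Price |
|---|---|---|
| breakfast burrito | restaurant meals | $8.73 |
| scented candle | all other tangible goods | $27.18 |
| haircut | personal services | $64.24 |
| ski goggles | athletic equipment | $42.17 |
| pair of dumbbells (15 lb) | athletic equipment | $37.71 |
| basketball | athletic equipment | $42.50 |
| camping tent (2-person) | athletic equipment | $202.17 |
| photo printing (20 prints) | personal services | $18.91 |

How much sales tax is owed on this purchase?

$19.92

Breakfast burrito $8.73: restaurant meals → 8.25% → $0.720225
Scented candle $27.18: all other tangible goods → 9.5% → $2.5821
Haircut $64.24: personal services → 0% → $0.00
Ski goggles $42.17: athletic equipment → 3.25% → $1.370525
Pair of dumbbells (15 lb) $37.71: athletic equipment → 3.25% → $1.225575
Basketball $42.50: athletic equipment → 3.25% → $1.38125
Camping tent (2-person) $202.17: athletic equipment → 3.25% + 3% surcharge = 6.25% → $12.635625
Photo printing (20 prints) $18.91: personal services → 0% → $0.00
Unrounded tax sum = $19.9153 → $19.92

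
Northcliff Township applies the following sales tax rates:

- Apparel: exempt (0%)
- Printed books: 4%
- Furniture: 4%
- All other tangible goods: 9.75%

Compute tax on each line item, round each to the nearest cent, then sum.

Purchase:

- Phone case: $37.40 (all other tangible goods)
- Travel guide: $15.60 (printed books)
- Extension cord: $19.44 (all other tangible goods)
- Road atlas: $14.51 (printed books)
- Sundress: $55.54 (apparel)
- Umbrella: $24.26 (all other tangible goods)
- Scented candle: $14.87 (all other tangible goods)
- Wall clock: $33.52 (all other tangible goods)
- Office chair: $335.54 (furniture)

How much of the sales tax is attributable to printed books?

Travel guide $15.60: printed books → 4% → $0.62
Road atlas $14.51: printed books → 4% → $0.58
Tax on printed books = $0.62 + $0.58 = $1.20

$1.20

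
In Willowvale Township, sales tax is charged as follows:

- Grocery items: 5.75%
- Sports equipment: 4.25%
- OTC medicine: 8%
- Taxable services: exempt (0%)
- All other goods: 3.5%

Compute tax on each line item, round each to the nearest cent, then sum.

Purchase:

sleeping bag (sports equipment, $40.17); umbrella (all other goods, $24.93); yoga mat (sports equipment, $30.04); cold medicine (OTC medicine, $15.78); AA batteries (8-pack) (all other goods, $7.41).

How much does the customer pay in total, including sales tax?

Sleeping bag $40.17: sports equipment → 4.25% → $1.71
Umbrella $24.93: all other goods → 3.5% → $0.87
Yoga mat $30.04: sports equipment → 4.25% → $1.28
Cold medicine $15.78: OTC medicine → 8% → $1.26
AA batteries (8-pack) $7.41: all other goods → 3.5% → $0.26
Subtotal = $118.33; tax = $5.38; total due = $123.71

$123.71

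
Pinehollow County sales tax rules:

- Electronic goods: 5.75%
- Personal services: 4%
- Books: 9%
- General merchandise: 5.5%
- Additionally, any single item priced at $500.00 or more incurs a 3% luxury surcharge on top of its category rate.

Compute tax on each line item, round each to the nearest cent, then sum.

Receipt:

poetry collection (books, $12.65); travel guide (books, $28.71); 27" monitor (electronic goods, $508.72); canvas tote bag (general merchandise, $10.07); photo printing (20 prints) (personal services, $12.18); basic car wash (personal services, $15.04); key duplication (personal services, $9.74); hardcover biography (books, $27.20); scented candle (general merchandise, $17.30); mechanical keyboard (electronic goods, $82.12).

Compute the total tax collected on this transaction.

$58.38

Poetry collection $12.65: books → 9% → $1.14
Travel guide $28.71: books → 9% → $2.58
27" monitor $508.72: electronic goods → 5.75% + 3% surcharge = 8.75% → $44.51
Canvas tote bag $10.07: general merchandise → 5.5% → $0.55
Photo printing (20 prints) $12.18: personal services → 4% → $0.49
Basic car wash $15.04: personal services → 4% → $0.60
Key duplication $9.74: personal services → 4% → $0.39
Hardcover biography $27.20: books → 9% → $2.45
Scented candle $17.30: general merchandise → 5.5% → $0.95
Mechanical keyboard $82.12: electronic goods → 5.75% → $4.72
Total tax = $1.14 + $2.58 + $44.51 + $0.55 + $0.49 + $0.60 + $0.39 + $2.45 + $0.95 + $4.72 = $58.38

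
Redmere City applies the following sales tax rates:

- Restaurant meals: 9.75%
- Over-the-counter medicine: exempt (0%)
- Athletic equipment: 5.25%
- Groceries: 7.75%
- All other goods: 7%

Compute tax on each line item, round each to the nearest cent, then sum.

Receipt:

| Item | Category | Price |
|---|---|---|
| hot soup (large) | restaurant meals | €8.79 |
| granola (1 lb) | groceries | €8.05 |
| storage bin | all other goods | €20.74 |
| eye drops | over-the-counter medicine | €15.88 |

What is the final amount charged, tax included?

Hot soup (large) €8.79: restaurant meals → 9.75% → €0.86
Granola (1 lb) €8.05: groceries → 7.75% → €0.62
Storage bin €20.74: all other goods → 7% → €1.45
Eye drops €15.88: over-the-counter medicine → 0% → €0.00
Subtotal = €53.46; tax = €2.93; total due = €56.39

€56.39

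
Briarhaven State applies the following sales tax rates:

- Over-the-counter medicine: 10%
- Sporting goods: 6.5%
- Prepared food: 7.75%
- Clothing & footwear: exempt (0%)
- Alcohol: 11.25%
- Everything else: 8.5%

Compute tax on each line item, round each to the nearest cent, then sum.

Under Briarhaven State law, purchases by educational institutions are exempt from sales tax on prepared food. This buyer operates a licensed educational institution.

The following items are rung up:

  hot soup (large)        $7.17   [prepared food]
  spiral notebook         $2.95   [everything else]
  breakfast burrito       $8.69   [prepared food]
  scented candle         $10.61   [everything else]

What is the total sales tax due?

$1.15

Hot soup (large) $7.17: prepared food, buyer-exempt → 0% → $0.00
Spiral notebook $2.95: everything else → 8.5% → $0.25
Breakfast burrito $8.69: prepared food, buyer-exempt → 0% → $0.00
Scented candle $10.61: everything else → 8.5% → $0.90
Total tax = $0.25 + $0.90 = $1.15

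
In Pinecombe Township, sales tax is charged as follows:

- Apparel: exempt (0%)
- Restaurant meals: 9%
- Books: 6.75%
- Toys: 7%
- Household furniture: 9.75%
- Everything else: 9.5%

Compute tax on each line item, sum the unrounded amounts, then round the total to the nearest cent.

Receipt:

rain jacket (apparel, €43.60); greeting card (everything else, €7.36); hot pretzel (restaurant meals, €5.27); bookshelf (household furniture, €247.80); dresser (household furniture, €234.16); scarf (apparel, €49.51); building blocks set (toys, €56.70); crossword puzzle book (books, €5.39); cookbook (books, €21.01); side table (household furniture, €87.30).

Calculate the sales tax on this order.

€62.43

Rain jacket €43.60: apparel → 0% → €0.00
Greeting card €7.36: everything else → 9.5% → €0.6992
Hot pretzel €5.27: restaurant meals → 9% → €0.4743
Bookshelf €247.80: household furniture → 9.75% → €24.1605
Dresser €234.16: household furniture → 9.75% → €22.8306
Scarf €49.51: apparel → 0% → €0.00
Building blocks set €56.70: toys → 7% → €3.969
Crossword puzzle book €5.39: books → 6.75% → €0.363825
Cookbook €21.01: books → 6.75% → €1.418175
Side table €87.30: household furniture → 9.75% → €8.51175
Unrounded tax sum = €62.42735 → €62.43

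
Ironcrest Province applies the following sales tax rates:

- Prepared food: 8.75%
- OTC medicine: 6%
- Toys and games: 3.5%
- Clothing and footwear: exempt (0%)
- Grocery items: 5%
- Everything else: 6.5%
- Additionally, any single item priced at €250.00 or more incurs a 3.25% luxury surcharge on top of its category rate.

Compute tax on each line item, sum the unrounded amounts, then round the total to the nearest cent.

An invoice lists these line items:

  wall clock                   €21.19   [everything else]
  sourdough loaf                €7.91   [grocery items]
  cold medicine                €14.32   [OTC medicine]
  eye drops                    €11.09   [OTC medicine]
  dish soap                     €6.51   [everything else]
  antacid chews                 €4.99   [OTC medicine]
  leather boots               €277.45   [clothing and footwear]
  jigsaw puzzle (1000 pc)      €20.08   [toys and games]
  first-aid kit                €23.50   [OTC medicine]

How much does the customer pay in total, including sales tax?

€402.19

Wall clock €21.19: everything else → 6.5% → €1.37735
Sourdough loaf €7.91: grocery items → 5% → €0.3955
Cold medicine €14.32: OTC medicine → 6% → €0.8592
Eye drops €11.09: OTC medicine → 6% → €0.6654
Dish soap €6.51: everything else → 6.5% → €0.42315
Antacid chews €4.99: OTC medicine → 6% → €0.2994
Leather boots €277.45: clothing and footwear → 0% + 3.25% surcharge = 3.25% → €9.017125
Jigsaw puzzle (1000 pc) €20.08: toys and games → 3.5% → €0.7028
First-aid kit €23.50: OTC medicine → 6% → €1.41
Subtotal = €387.04; unrounded tax = €15.149925 → €15.15; total due = €402.19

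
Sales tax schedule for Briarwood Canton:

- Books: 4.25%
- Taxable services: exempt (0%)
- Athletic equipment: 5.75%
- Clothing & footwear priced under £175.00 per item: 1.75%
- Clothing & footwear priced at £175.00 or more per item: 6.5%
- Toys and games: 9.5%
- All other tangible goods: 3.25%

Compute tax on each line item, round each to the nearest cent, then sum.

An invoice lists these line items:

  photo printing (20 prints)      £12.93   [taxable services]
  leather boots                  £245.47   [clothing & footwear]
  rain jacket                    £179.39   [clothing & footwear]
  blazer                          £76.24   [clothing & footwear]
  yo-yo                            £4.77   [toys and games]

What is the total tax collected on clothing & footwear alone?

Leather boots £245.47: clothing & footwear, £175.00 or more → 6.5% → £15.96
Rain jacket £179.39: clothing & footwear, £175.00 or more → 6.5% → £11.66
Blazer £76.24: clothing & footwear, under £175.00 → 1.75% → £1.33
Tax on clothing & footwear = £15.96 + £11.66 + £1.33 = £28.95

£28.95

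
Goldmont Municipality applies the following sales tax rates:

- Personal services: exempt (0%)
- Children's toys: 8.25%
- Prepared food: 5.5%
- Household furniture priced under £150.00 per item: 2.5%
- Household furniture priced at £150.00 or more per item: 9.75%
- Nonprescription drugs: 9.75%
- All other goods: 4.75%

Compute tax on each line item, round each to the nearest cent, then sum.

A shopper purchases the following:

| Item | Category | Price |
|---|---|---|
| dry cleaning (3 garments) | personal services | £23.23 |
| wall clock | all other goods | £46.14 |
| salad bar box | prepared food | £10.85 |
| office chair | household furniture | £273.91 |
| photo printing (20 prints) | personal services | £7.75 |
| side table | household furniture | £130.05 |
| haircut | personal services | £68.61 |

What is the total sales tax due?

Dry cleaning (3 garments) £23.23: personal services → 0% → £0.00
Wall clock £46.14: all other goods → 4.75% → £2.19
Salad bar box £10.85: prepared food → 5.5% → £0.60
Office chair £273.91: household furniture, £150.00 or more → 9.75% → £26.71
Photo printing (20 prints) £7.75: personal services → 0% → £0.00
Side table £130.05: household furniture, under £150.00 → 2.5% → £3.25
Haircut £68.61: personal services → 0% → £0.00
Total tax = £2.19 + £0.60 + £26.71 + £3.25 = £32.75

£32.75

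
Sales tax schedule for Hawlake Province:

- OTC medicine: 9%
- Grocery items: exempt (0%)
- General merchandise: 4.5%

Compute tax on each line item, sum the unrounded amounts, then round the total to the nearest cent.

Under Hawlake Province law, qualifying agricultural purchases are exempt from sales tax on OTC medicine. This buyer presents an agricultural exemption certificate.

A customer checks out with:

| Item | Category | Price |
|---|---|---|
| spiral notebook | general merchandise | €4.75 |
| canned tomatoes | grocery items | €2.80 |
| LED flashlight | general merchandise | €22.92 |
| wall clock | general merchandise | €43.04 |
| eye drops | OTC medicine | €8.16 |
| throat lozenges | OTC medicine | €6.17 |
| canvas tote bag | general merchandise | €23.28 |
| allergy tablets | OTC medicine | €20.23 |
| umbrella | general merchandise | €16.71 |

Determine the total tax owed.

Spiral notebook €4.75: general merchandise → 4.5% → €0.21375
Canned tomatoes €2.80: grocery items → 0% → €0.00
LED flashlight €22.92: general merchandise → 4.5% → €1.0314
Wall clock €43.04: general merchandise → 4.5% → €1.9368
Eye drops €8.16: OTC medicine, buyer-exempt → 0% → €0.00
Throat lozenges €6.17: OTC medicine, buyer-exempt → 0% → €0.00
Canvas tote bag €23.28: general merchandise → 4.5% → €1.0476
Allergy tablets €20.23: OTC medicine, buyer-exempt → 0% → €0.00
Umbrella €16.71: general merchandise → 4.5% → €0.75195
Unrounded tax sum = €4.9815 → €4.98

€4.98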